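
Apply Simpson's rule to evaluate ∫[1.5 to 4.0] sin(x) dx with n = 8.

f(x) = sin(x)
a = 1.5, b = 4.0, n = 8
h = (b - a)/n = 0.312500

Simpson's rule: (h/3)[f(x₀) + 4f(x₁) + 2f(x₂) + ... + f(xₙ)]

x_0 = 1.5000, f(x_0) = 0.997495, coefficient = 1
x_1 = 1.8125, f(x_1) = 0.970932, coefficient = 4
x_2 = 2.1250, f(x_2) = 0.850320, coefficient = 2
x_3 = 2.4375, f(x_3) = 0.647343, coefficient = 4
x_4 = 2.7500, f(x_4) = 0.381661, coefficient = 2
x_5 = 3.0625, f(x_5) = 0.079010, coefficient = 4
x_6 = 3.3750, f(x_6) = -0.231294, coefficient = 2
x_7 = 3.6875, f(x_7) = -0.519194, coefficient = 4
x_8 = 4.0000, f(x_8) = -0.756802, coefficient = 1

I ≈ (0.312500/3) × 6.954429 = 0.724420
Exact value: 0.724381
Error: 0.000039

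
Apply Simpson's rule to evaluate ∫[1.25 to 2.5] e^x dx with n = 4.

f(x) = e^x
a = 1.25, b = 2.5, n = 4
h = (b - a)/n = 0.312500

Simpson's rule: (h/3)[f(x₀) + 4f(x₁) + 2f(x₂) + ... + f(xₙ)]

x_0 = 1.2500, f(x_0) = 3.490343, coefficient = 1
x_1 = 1.5625, f(x_1) = 4.770733, coefficient = 4
x_2 = 1.8750, f(x_2) = 6.520819, coefficient = 2
x_3 = 2.1875, f(x_3) = 8.912903, coefficient = 4
x_4 = 2.5000, f(x_4) = 12.182494, coefficient = 1

I ≈ (0.312500/3) × 83.449020 = 8.692606
Exact value: 8.692151
Error: 0.000455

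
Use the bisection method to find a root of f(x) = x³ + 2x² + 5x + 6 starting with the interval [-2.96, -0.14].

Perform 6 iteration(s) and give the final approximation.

f(x) = x³ + 2x² + 5x + 6
Initial interval: [-2.96, -0.14]

Iteration 1:
  c_1 = (-2.960000 + (-0.140000))/2 = -1.550000
  f(c_1) = f(-1.550000) = -0.668875
  f(a) × f(c) ≥ 0, new interval: [-1.550000, -0.140000]
Iteration 2:
  c_2 = (-1.550000 + (-0.140000))/2 = -0.845000
  f(c_2) = f(-0.845000) = 2.599699
  f(a) × f(c) < 0, new interval: [-1.550000, -0.845000]
Iteration 3:
  c_3 = (-1.550000 + (-0.845000))/2 = -1.197500
  f(c_3) = f(-1.197500) = 1.163290
  f(a) × f(c) < 0, new interval: [-1.550000, -1.197500]
Iteration 4:
  c_4 = (-1.550000 + (-1.197500))/2 = -1.373750
  f(c_4) = f(-1.373750) = 0.313102
  f(a) × f(c) < 0, new interval: [-1.550000, -1.373750]
Iteration 5:
  c_5 = (-1.550000 + (-1.373750))/2 = -1.461875
  f(c_5) = f(-1.461875) = -0.159360
  f(a) × f(c) ≥ 0, new interval: [-1.461875, -1.373750]
Iteration 6:
  c_6 = (-1.461875 + (-1.373750))/2 = -1.417813
  f(c_6) = f(-1.417813) = 0.081246
  f(a) × f(c) < 0, new interval: [-1.461875, -1.417813]

After 6 iteration(s), the approximation is c_6 = -1.417813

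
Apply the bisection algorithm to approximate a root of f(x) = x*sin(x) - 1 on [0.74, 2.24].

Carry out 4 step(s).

f(x) = x*sin(x) - 1
Initial interval: [0.74, 2.24]

Iteration 1:
  c_1 = (0.740000 + 2.240000)/2 = 1.490000
  f(c_1) = f(1.490000) = 0.485139
  f(a) × f(c) < 0, new interval: [0.740000, 1.490000]
Iteration 2:
  c_2 = (0.740000 + 1.490000)/2 = 1.115000
  f(c_2) = f(1.115000) = 0.001171
  f(a) × f(c) < 0, new interval: [0.740000, 1.115000]
Iteration 3:
  c_3 = (0.740000 + 1.115000)/2 = 0.927500
  f(c_3) = f(0.927500) = -0.257886
  f(a) × f(c) ≥ 0, new interval: [0.927500, 1.115000]
Iteration 4:
  c_4 = (0.927500 + 1.115000)/2 = 1.021250
  f(c_4) = f(1.021250) = -0.129117
  f(a) × f(c) ≥ 0, new interval: [1.021250, 1.115000]

After 4 iteration(s), the approximation is c_4 = 1.021250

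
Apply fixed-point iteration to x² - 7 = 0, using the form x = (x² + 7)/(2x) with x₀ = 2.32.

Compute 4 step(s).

Equation: x² - 7 = 0
Fixed-point form: x = (x² + 7)/(2x)
x₀ = 2.32

x_1 = g(2.320000) = 2.668621
x_2 = g(2.668621) = 2.645849
x_3 = g(2.645849) = 2.645751
x_4 = g(2.645751) = 2.645751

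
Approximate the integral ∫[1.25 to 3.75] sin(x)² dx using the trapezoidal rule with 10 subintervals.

f(x) = sin(x)²
a = 1.25, b = 3.75, n = 10
h = (b - a)/n = 0.250000

Trapezoidal rule: (h/2)[f(x₀) + 2f(x₁) + 2f(x₂) + ... + f(xₙ)]

x_0 = 1.2500, f(x_0) = 0.900572, coefficient = 1
x_1 = 1.5000, f(x_1) = 0.994996, coefficient = 2
x_2 = 1.7500, f(x_2) = 0.968228, coefficient = 2
x_3 = 2.0000, f(x_3) = 0.826822, coefficient = 2
x_4 = 2.2500, f(x_4) = 0.605398, coefficient = 2
x_5 = 2.5000, f(x_5) = 0.358169, coefficient = 2
x_6 = 2.7500, f(x_6) = 0.145665, coefficient = 2
x_7 = 3.0000, f(x_7) = 0.019915, coefficient = 2
x_8 = 3.2500, f(x_8) = 0.011706, coefficient = 2
x_9 = 3.5000, f(x_9) = 0.123049, coefficient = 2
x_10 = 3.7500, f(x_10) = 0.326682, coefficient = 1

I ≈ (0.250000/2) × 9.335151 = 1.166894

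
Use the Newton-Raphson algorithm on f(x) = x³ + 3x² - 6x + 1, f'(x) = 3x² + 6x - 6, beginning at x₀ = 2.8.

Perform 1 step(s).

f(x) = x³ + 3x² - 6x + 1
f'(x) = 3x² + 6x - 6
x₀ = 2.8

Newton-Raphson formula: x_{n+1} = x_n - f(x_n)/f'(x_n)

Iteration 1:
  f(2.800000) = 29.672000
  f'(2.800000) = 34.320000
  x_1 = 2.800000 - 29.672000/34.320000 = 1.935431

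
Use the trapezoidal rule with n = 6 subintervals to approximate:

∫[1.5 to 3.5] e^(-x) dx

f(x) = e^(-x)
a = 1.5, b = 3.5, n = 6
h = (b - a)/n = 0.333333

Trapezoidal rule: (h/2)[f(x₀) + 2f(x₁) + 2f(x₂) + ... + f(xₙ)]

x_0 = 1.5000, f(x_0) = 0.223130, coefficient = 1
x_1 = 1.8333, f(x_1) = 0.159880, coefficient = 2
x_2 = 2.1667, f(x_2) = 0.114559, coefficient = 2
x_3 = 2.5000, f(x_3) = 0.082085, coefficient = 2
x_4 = 2.8333, f(x_4) = 0.058816, coefficient = 2
x_5 = 3.1667, f(x_5) = 0.042144, coefficient = 2
x_6 = 3.5000, f(x_6) = 0.030197, coefficient = 1

I ≈ (0.333333/2) × 1.168295 = 0.194716
Exact value: 0.192933
Error: 0.001783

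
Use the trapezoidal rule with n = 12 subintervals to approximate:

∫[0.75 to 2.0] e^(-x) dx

f(x) = e^(-x)
a = 0.75, b = 2.0, n = 12
h = (b - a)/n = 0.104167

Trapezoidal rule: (h/2)[f(x₀) + 2f(x₁) + 2f(x₂) + ... + f(xₙ)]

x_0 = 0.7500, f(x_0) = 0.472367, coefficient = 1
x_1 = 0.8542, f(x_1) = 0.425638, coefficient = 2
x_2 = 0.9583, f(x_2) = 0.383532, coefficient = 2
x_3 = 1.0625, f(x_3) = 0.345591, coefficient = 2
x_4 = 1.1667, f(x_4) = 0.311403, coefficient = 2
x_5 = 1.2708, f(x_5) = 0.280598, coefficient = 2
x_6 = 1.3750, f(x_6) = 0.252840, coefficient = 2
x_7 = 1.4792, f(x_7) = 0.227827, coefficient = 2
x_8 = 1.5833, f(x_8) = 0.205290, coefficient = 2
x_9 = 1.6875, f(x_9) = 0.184981, coefficient = 2
x_10 = 1.7917, f(x_10) = 0.166682, coefficient = 2
x_11 = 1.8958, f(x_11) = 0.150193, coefficient = 2
x_12 = 2.0000, f(x_12) = 0.135335, coefficient = 1

I ≈ (0.104167/2) × 6.476851 = 0.337336
Exact value: 0.337031
Error: 0.000305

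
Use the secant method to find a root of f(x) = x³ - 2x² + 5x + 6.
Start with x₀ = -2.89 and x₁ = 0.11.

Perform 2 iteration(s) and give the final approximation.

f(x) = x³ - 2x² + 5x + 6
x₀ = -2.89, x₁ = 0.11

Secant formula: x_{n+1} = x_n - f(x_n)(x_n - x_{n-1})/(f(x_n) - f(x_{n-1}))

Iteration 1:
  f(-2.890000) = -49.291769
  f(0.110000) = 6.527131
  x_2 = 0.110000 - 6.527131×(0.110000 - (-2.890000))/(6.527131 - (-49.291769))
       = -0.240802
Iteration 2:
  f(0.110000) = 6.527131
  f(-0.240802) = 4.666055
  x_3 = -0.240802 - 4.666055×(-0.240802 - 0.110000)/(4.666055 - 6.527131)
       = -1.120327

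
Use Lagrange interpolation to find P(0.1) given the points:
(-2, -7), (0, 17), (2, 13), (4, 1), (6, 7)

Lagrange interpolation formula:
P(x) = Σ yᵢ × Lᵢ(x)
where Lᵢ(x) = Π_{j≠i} (x - xⱼ)/(xᵢ - xⱼ)

L_0(0.1) = (0.1 - 0)/(-2 - 0) × (0.1 - 2)/(-2 - 2) × (0.1 - 4)/(-2 - 4) × (0.1 - 6)/(-2 - 6) = -0.011385
L_1(0.1) = (0.1 - (-2))/(0 - (-2)) × (0.1 - 2)/(0 - 2) × (0.1 - 4)/(0 - 4) × (0.1 - 6)/(0 - 6) = 0.956353
L_2(0.1) = (0.1 - (-2))/(2 - (-2)) × (0.1 - 0)/(2 - 0) × (0.1 - 4)/(2 - 4) × (0.1 - 6)/(2 - 6) = 0.075502
L_3(0.1) = (0.1 - (-2))/(4 - (-2)) × (0.1 - 0)/(4 - 0) × (0.1 - 2)/(4 - 2) × (0.1 - 6)/(4 - 6) = -0.024522
L_4(0.1) = (0.1 - (-2))/(6 - (-2)) × (0.1 - 0)/(6 - 0) × (0.1 - 2)/(6 - 2) × (0.1 - 4)/(6 - 4) = 0.004052

P(0.1) = (-7)×L_0(0.1) + 17×L_1(0.1) + 13×L_2(0.1) + 1×L_3(0.1) + 7×L_4(0.1)
P(0.1) = 17.323064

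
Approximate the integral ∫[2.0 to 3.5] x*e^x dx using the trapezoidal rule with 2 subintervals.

f(x) = x*e^x
a = 2.0, b = 3.5, n = 2
h = (b - a)/n = 0.750000

Trapezoidal rule: (h/2)[f(x₀) + 2f(x₁) + 2f(x₂) + ... + f(xₙ)]

x_0 = 2.0000, f(x_0) = 14.778112, coefficient = 1
x_1 = 2.7500, f(x_1) = 43.017238, coefficient = 2
x_2 = 3.5000, f(x_2) = 115.904082, coefficient = 1

I ≈ (0.750000/2) × 216.716669 = 81.268751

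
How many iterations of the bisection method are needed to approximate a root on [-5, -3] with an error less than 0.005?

We need (b-a)/2^n ≤ 0.005
(-3 - (-5))/2^n ≤ 0.005
2/2^n ≤ 0.005
2^n ≥ 400
n ≥ log₂(400) = 8.64
n ≥ 9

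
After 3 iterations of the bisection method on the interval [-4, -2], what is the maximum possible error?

Bisection error bound: |error| ≤ (b-a)/2^n
|error| ≤ (-2 - (-4))/2^3 = 2/2^3
|error| ≤ 0.2500000000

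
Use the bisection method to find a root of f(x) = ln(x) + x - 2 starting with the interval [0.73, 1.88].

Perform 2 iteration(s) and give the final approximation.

f(x) = ln(x) + x - 2
Initial interval: [0.73, 1.88]

Iteration 1:
  c_1 = (0.730000 + 1.880000)/2 = 1.305000
  f(c_1) = f(1.305000) = -0.428797
  f(a) × f(c) ≥ 0, new interval: [1.305000, 1.880000]
Iteration 2:
  c_2 = (1.305000 + 1.880000)/2 = 1.592500
  f(c_2) = f(1.592500) = 0.057805
  f(a) × f(c) < 0, new interval: [1.305000, 1.592500]

After 2 iteration(s), the approximation is c_2 = 1.592500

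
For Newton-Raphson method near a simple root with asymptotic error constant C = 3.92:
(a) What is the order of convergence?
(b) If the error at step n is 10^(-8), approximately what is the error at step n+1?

(a) Newton-Raphson has quadratic (order 2) convergence near simple roots.
    This means |e_{n+1}| ≈ C|e_n|².

(b) With |e_n| = 10^(-8) and C = 3.92:
    |e_{n+1}| ≈ 3.92 × (10^(-8))² = 3.92 × 10^(-16)

(a) 2 (quadratic); (b) |e_{n+1}| ≈ 3.920e-16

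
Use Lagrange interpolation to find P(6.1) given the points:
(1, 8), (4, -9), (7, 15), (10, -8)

Lagrange interpolation formula:
P(x) = Σ yᵢ × Lᵢ(x)
where Lᵢ(x) = Π_{j≠i} (x - xⱼ)/(xᵢ - xⱼ)

L_0(6.1) = (6.1 - 4)/(1 - 4) × (6.1 - 7)/(1 - 7) × (6.1 - 10)/(1 - 10) = -0.045500
L_1(6.1) = (6.1 - 1)/(4 - 1) × (6.1 - 7)/(4 - 7) × (6.1 - 10)/(4 - 10) = 0.331500
L_2(6.1) = (6.1 - 1)/(7 - 1) × (6.1 - 4)/(7 - 4) × (6.1 - 10)/(7 - 10) = 0.773500
L_3(6.1) = (6.1 - 1)/(10 - 1) × (6.1 - 4)/(10 - 4) × (6.1 - 7)/(10 - 7) = -0.059500

P(6.1) = 8×L_0(6.1) + (-9)×L_1(6.1) + 15×L_2(6.1) + (-8)×L_3(6.1)
P(6.1) = 8.731000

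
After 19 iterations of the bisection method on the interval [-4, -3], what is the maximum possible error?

Bisection error bound: |error| ≤ (b-a)/2^n
|error| ≤ (-3 - (-4))/2^19 = 1/2^19
|error| ≤ 0.0000019073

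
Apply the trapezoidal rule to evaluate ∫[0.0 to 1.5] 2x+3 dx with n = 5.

f(x) = 2x+3
a = 0.0, b = 1.5, n = 5
h = (b - a)/n = 0.300000

Trapezoidal rule: (h/2)[f(x₀) + 2f(x₁) + 2f(x₂) + ... + f(xₙ)]

x_0 = 0.0000, f(x_0) = 3.000000, coefficient = 1
x_1 = 0.3000, f(x_1) = 3.600000, coefficient = 2
x_2 = 0.6000, f(x_2) = 4.200000, coefficient = 2
x_3 = 0.9000, f(x_3) = 4.800000, coefficient = 2
x_4 = 1.2000, f(x_4) = 5.400000, coefficient = 2
x_5 = 1.5000, f(x_5) = 6.000000, coefficient = 1

I ≈ (0.300000/2) × 45.000000 = 6.750000
Exact value: 6.750000
Error: 0.000000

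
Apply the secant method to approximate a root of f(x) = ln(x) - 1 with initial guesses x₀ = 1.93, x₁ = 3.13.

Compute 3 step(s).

f(x) = ln(x) - 1
x₀ = 1.93, x₁ = 3.13

Secant formula: x_{n+1} = x_n - f(x_n)(x_n - x_{n-1})/(f(x_n) - f(x_{n-1}))

Iteration 1:
  f(1.930000) = -0.342480
  f(3.130000) = 0.141033
  x_2 = 3.130000 - 0.141033×(3.130000 - 1.930000)/(0.141033 - (-0.342480))
       = 2.779979
Iteration 2:
  f(3.130000) = 0.141033
  f(2.779979) = 0.022443
  x_3 = 2.779979 - 0.022443×(2.779979 - 3.130000)/(0.022443 - 0.141033)
       = 2.713737
Iteration 3:
  f(2.779979) = 0.022443
  f(2.713737) = -0.001673
  x_4 = 2.713737 - (-0.001673)×(2.713737 - 2.779979)/(-0.001673 - 0.022443)
       = 2.718333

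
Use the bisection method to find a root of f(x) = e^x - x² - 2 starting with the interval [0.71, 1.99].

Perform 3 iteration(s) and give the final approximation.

f(x) = e^x - x² - 2
Initial interval: [0.71, 1.99]

Iteration 1:
  c_1 = (0.710000 + 1.990000)/2 = 1.350000
  f(c_1) = f(1.350000) = 0.034926
  f(a) × f(c) < 0, new interval: [0.710000, 1.350000]
Iteration 2:
  c_2 = (0.710000 + 1.350000)/2 = 1.030000
  f(c_2) = f(1.030000) = -0.259834
  f(a) × f(c) ≥ 0, new interval: [1.030000, 1.350000]
Iteration 3:
  c_3 = (1.030000 + 1.350000)/2 = 1.190000
  f(c_3) = f(1.190000) = -0.129019
  f(a) × f(c) ≥ 0, new interval: [1.190000, 1.350000]

After 3 iteration(s), the approximation is c_3 = 1.190000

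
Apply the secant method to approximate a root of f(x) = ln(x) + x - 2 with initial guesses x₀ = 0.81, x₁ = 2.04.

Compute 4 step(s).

f(x) = ln(x) + x - 2
x₀ = 0.81, x₁ = 2.04

Secant formula: x_{n+1} = x_n - f(x_n)(x_n - x_{n-1})/(f(x_n) - f(x_{n-1}))

Iteration 1:
  f(0.810000) = -1.400721
  f(2.040000) = 0.752950
  x_2 = 2.040000 - 0.752950×(2.040000 - 0.810000)/(0.752950 - (-1.400721))
       = 1.609977
Iteration 2:
  f(2.040000) = 0.752950
  f(1.609977) = 0.086197
  x_3 = 1.609977 - 0.086197×(1.609977 - 2.040000)/(0.086197 - 0.752950)
       = 1.554384
Iteration 3:
  f(1.609977) = 0.086197
  f(1.554384) = -0.004536
  x_4 = 1.554384 - (-0.004536)×(1.554384 - 1.609977)/(-0.004536 - 0.086197)
       = 1.557164
Iteration 4:
  f(1.554384) = -0.004536
  f(1.557164) = 0.000030
  x_5 = 1.557164 - 0.000030×(1.557164 - 1.554384)/(0.000030 - (-0.004536))
       = 1.557146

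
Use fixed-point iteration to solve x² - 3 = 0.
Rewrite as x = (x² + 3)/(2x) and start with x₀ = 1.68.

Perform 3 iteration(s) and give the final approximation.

Equation: x² - 3 = 0
Fixed-point form: x = (x² + 3)/(2x)
x₀ = 1.68

x_1 = g(1.680000) = 1.732857
x_2 = g(1.732857) = 1.732051
x_3 = g(1.732051) = 1.732051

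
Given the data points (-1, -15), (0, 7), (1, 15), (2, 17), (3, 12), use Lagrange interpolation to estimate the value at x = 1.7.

Lagrange interpolation formula:
P(x) = Σ yᵢ × Lᵢ(x)
where Lᵢ(x) = Π_{j≠i} (x - xⱼ)/(xᵢ - xⱼ)

L_0(1.7) = (1.7 - 0)/(-1 - 0) × (1.7 - 1)/(-1 - 1) × (1.7 - 2)/(-1 - 2) × (1.7 - 3)/(-1 - 3) = 0.019338
L_1(1.7) = (1.7 - (-1))/(0 - (-1)) × (1.7 - 1)/(0 - 1) × (1.7 - 2)/(0 - 2) × (1.7 - 3)/(0 - 3) = -0.122850
L_2(1.7) = (1.7 - (-1))/(1 - (-1)) × (1.7 - 0)/(1 - 0) × (1.7 - 2)/(1 - 2) × (1.7 - 3)/(1 - 3) = 0.447525
L_3(1.7) = (1.7 - (-1))/(2 - (-1)) × (1.7 - 0)/(2 - 0) × (1.7 - 1)/(2 - 1) × (1.7 - 3)/(2 - 3) = 0.696150
L_4(1.7) = (1.7 - (-1))/(3 - (-1)) × (1.7 - 0)/(3 - 0) × (1.7 - 1)/(3 - 1) × (1.7 - 2)/(3 - 2) = -0.040163

P(1.7) = (-15)×L_0(1.7) + 7×L_1(1.7) + 15×L_2(1.7) + 17×L_3(1.7) + 12×L_4(1.7)
P(1.7) = 16.915463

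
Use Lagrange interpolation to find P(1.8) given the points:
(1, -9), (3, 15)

Lagrange interpolation formula:
P(x) = Σ yᵢ × Lᵢ(x)
where Lᵢ(x) = Π_{j≠i} (x - xⱼ)/(xᵢ - xⱼ)

L_0(1.8) = (1.8 - 3)/(1 - 3) = 0.600000
L_1(1.8) = (1.8 - 1)/(3 - 1) = 0.400000

P(1.8) = (-9)×L_0(1.8) + 15×L_1(1.8)
P(1.8) = 0.600000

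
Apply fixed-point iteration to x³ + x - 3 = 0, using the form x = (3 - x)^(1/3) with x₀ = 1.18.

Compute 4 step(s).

Equation: x³ + x - 3 = 0
Fixed-point form: x = (3 - x)^(1/3)
x₀ = 1.18

x_1 = g(1.180000) = 1.220929
x_2 = g(1.220929) = 1.211707
x_3 = g(1.211707) = 1.213797
x_4 = g(1.213797) = 1.213324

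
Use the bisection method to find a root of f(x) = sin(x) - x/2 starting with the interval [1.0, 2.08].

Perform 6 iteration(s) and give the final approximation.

f(x) = sin(x) - x/2
Initial interval: [1.0, 2.08]

Iteration 1:
  c_1 = (1.000000 + 2.080000)/2 = 1.540000
  f(c_1) = f(1.540000) = 0.229526
  f(a) × f(c) ≥ 0, new interval: [1.540000, 2.080000]
Iteration 2:
  c_2 = (1.540000 + 2.080000)/2 = 1.810000
  f(c_2) = f(1.810000) = 0.066527
  f(a) × f(c) ≥ 0, new interval: [1.810000, 2.080000]
Iteration 3:
  c_3 = (1.810000 + 2.080000)/2 = 1.945000
  f(c_3) = f(1.945000) = -0.041701
  f(a) × f(c) < 0, new interval: [1.810000, 1.945000]
Iteration 4:
  c_4 = (1.810000 + 1.945000)/2 = 1.877500
  f(c_4) = f(1.877500) = 0.014584
  f(a) × f(c) ≥ 0, new interval: [1.877500, 1.945000]
Iteration 5:
  c_5 = (1.877500 + 1.945000)/2 = 1.911250
  f(c_5) = f(1.911250) = -0.013022
  f(a) × f(c) < 0, new interval: [1.877500, 1.911250]
Iteration 6:
  c_6 = (1.877500 + 1.911250)/2 = 1.894375
  f(c_6) = f(1.894375) = 0.000916
  f(a) × f(c) ≥ 0, new interval: [1.894375, 1.911250]

After 6 iteration(s), the approximation is c_6 = 1.894375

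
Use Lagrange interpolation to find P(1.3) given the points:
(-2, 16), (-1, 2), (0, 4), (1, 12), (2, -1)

Lagrange interpolation formula:
P(x) = Σ yᵢ × Lᵢ(x)
where Lᵢ(x) = Π_{j≠i} (x - xⱼ)/(xᵢ - xⱼ)

L_0(1.3) = (1.3 - (-1))/(-2 - (-1)) × (1.3 - 0)/(-2 - 0) × (1.3 - 1)/(-2 - 1) × (1.3 - 2)/(-2 - 2) = -0.026163
L_1(1.3) = (1.3 - (-2))/(-1 - (-2)) × (1.3 - 0)/(-1 - 0) × (1.3 - 1)/(-1 - 1) × (1.3 - 2)/(-1 - 2) = 0.150150
L_2(1.3) = (1.3 - (-2))/(0 - (-2)) × (1.3 - (-1))/(0 - (-1)) × (1.3 - 1)/(0 - 1) × (1.3 - 2)/(0 - 2) = -0.398475
L_3(1.3) = (1.3 - (-2))/(1 - (-2)) × (1.3 - (-1))/(1 - (-1)) × (1.3 - 0)/(1 - 0) × (1.3 - 2)/(1 - 2) = 1.151150
L_4(1.3) = (1.3 - (-2))/(2 - (-2)) × (1.3 - (-1))/(2 - (-1)) × (1.3 - 0)/(2 - 0) × (1.3 - 1)/(2 - 1) = 0.123338

P(1.3) = 16×L_0(1.3) + 2×L_1(1.3) + 4×L_2(1.3) + 12×L_3(1.3) + (-1)×L_4(1.3)
P(1.3) = 11.978262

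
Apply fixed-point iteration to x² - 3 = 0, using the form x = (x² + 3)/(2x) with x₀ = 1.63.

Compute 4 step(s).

Equation: x² - 3 = 0
Fixed-point form: x = (x² + 3)/(2x)
x₀ = 1.63

x_1 = g(1.630000) = 1.735245
x_2 = g(1.735245) = 1.732054
x_3 = g(1.732054) = 1.732051
x_4 = g(1.732051) = 1.732051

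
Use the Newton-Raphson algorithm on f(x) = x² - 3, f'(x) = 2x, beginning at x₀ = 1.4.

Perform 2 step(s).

f(x) = x² - 3
f'(x) = 2x
x₀ = 1.4

Newton-Raphson formula: x_{n+1} = x_n - f(x_n)/f'(x_n)

Iteration 1:
  f(1.400000) = -1.040000
  f'(1.400000) = 2.800000
  x_1 = 1.400000 - (-1.040000)/2.800000 = 1.771429
Iteration 2:
  f(1.771429) = 0.137959
  f'(1.771429) = 3.542857
  x_2 = 1.771429 - 0.137959/3.542857 = 1.732488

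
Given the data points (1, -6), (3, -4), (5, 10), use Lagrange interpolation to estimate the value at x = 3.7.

Lagrange interpolation formula:
P(x) = Σ yᵢ × Lᵢ(x)
where Lᵢ(x) = Π_{j≠i} (x - xⱼ)/(xᵢ - xⱼ)

L_0(3.7) = (3.7 - 3)/(1 - 3) × (3.7 - 5)/(1 - 5) = -0.113750
L_1(3.7) = (3.7 - 1)/(3 - 1) × (3.7 - 5)/(3 - 5) = 0.877500
L_2(3.7) = (3.7 - 1)/(5 - 1) × (3.7 - 3)/(5 - 3) = 0.236250

P(3.7) = (-6)×L_0(3.7) + (-4)×L_1(3.7) + 10×L_2(3.7)
P(3.7) = -0.465000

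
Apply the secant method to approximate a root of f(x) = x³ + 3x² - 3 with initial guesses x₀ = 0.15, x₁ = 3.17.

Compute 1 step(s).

f(x) = x³ + 3x² - 3
x₀ = 0.15, x₁ = 3.17

Secant formula: x_{n+1} = x_n - f(x_n)(x_n - x_{n-1})/(f(x_n) - f(x_{n-1}))

Iteration 1:
  f(0.150000) = -2.929125
  f(3.170000) = 59.001713
  x_2 = 3.170000 - 59.001713×(3.170000 - 0.150000)/(59.001713 - (-2.929125))
       = 0.292836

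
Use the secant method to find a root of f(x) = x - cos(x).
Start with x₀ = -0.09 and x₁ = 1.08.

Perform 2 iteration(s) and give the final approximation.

f(x) = x - cos(x)
x₀ = -0.09, x₁ = 1.08

Secant formula: x_{n+1} = x_n - f(x_n)(x_n - x_{n-1})/(f(x_n) - f(x_{n-1}))

Iteration 1:
  f(-0.090000) = -1.085953
  f(1.080000) = 0.608672
  x_2 = 1.080000 - 0.608672×(1.080000 - (-0.090000))/(0.608672 - (-1.085953))
       = 0.659762
Iteration 2:
  f(1.080000) = 0.608672
  f(0.659762) = -0.130376
  x_3 = 0.659762 - (-0.130376)×(0.659762 - 1.080000)/(-0.130376 - 0.608672)
       = 0.733897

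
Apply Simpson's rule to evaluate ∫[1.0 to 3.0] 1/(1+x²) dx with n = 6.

f(x) = 1/(1+x²)
a = 1.0, b = 3.0, n = 6
h = (b - a)/n = 0.333333

Simpson's rule: (h/3)[f(x₀) + 4f(x₁) + 2f(x₂) + ... + f(xₙ)]

x_0 = 1.0000, f(x_0) = 0.500000, coefficient = 1
x_1 = 1.3333, f(x_1) = 0.360000, coefficient = 4
x_2 = 1.6667, f(x_2) = 0.264706, coefficient = 2
x_3 = 2.0000, f(x_3) = 0.200000, coefficient = 4
x_4 = 2.3333, f(x_4) = 0.155172, coefficient = 2
x_5 = 2.6667, f(x_5) = 0.123288, coefficient = 4
x_6 = 3.0000, f(x_6) = 0.100000, coefficient = 1

I ≈ (0.333333/3) × 4.172907 = 0.463656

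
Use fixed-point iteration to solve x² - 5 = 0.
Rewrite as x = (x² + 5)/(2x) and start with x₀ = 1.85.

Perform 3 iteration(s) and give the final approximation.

Equation: x² - 5 = 0
Fixed-point form: x = (x² + 5)/(2x)
x₀ = 1.85

x_1 = g(1.850000) = 2.276351
x_2 = g(2.276351) = 2.236424
x_3 = g(2.236424) = 2.236068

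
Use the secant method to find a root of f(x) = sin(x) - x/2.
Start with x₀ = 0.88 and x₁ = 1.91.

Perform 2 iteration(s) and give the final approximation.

f(x) = sin(x) - x/2
x₀ = 0.88, x₁ = 1.91

Secant formula: x_{n+1} = x_n - f(x_n)(x_n - x_{n-1})/(f(x_n) - f(x_{n-1}))

Iteration 1:
  f(0.880000) = 0.330739
  f(1.910000) = -0.011980
  x_2 = 1.910000 - (-0.011980)×(1.910000 - 0.880000)/(-0.011980 - 0.330739)
       = 1.873995
Iteration 2:
  f(1.910000) = -0.011980
  f(1.873995) = 0.017389
  x_3 = 1.873995 - 0.017389×(1.873995 - 1.910000)/(0.017389 - (-0.011980))
       = 1.895313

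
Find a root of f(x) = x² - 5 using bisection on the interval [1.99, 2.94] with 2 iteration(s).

f(x) = x² - 5
Initial interval: [1.99, 2.94]

Iteration 1:
  c_1 = (1.990000 + 2.940000)/2 = 2.465000
  f(c_1) = f(2.465000) = 1.076225
  f(a) × f(c) < 0, new interval: [1.990000, 2.465000]
Iteration 2:
  c_2 = (1.990000 + 2.465000)/2 = 2.227500
  f(c_2) = f(2.227500) = -0.038244
  f(a) × f(c) ≥ 0, new interval: [2.227500, 2.465000]

After 2 iteration(s), the approximation is c_2 = 2.227500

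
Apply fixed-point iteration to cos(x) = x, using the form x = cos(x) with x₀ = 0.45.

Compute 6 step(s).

Equation: cos(x) = x
Fixed-point form: x = cos(x)
x₀ = 0.45

x_1 = g(0.450000) = 0.900447
x_2 = g(0.900447) = 0.621260
x_3 = g(0.621260) = 0.813146
x_4 = g(0.813146) = 0.687216
x_5 = g(0.687216) = 0.773015
x_6 = g(0.773015) = 0.715809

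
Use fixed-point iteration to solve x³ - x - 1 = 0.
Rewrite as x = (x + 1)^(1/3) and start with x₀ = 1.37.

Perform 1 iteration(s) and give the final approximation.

Equation: x³ - x - 1 = 0
Fixed-point form: x = (x + 1)^(1/3)
x₀ = 1.37

x_1 = g(1.370000) = 1.333264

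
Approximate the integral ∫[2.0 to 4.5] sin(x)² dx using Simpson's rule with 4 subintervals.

f(x) = sin(x)²
a = 2.0, b = 4.5, n = 4
h = (b - a)/n = 0.625000

Simpson's rule: (h/3)[f(x₀) + 4f(x₁) + 2f(x₂) + ... + f(xₙ)]

x_0 = 2.0000, f(x_0) = 0.826822, coefficient = 1
x_1 = 2.6250, f(x_1) = 0.243957, coefficient = 4
x_2 = 3.2500, f(x_2) = 0.011706, coefficient = 2
x_3 = 3.8750, f(x_3) = 0.448103, coefficient = 4
x_4 = 4.5000, f(x_4) = 0.955565, coefficient = 1

I ≈ (0.625000/3) × 4.574040 = 0.952925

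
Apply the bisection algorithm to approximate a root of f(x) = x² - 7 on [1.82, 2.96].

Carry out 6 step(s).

f(x) = x² - 7
Initial interval: [1.82, 2.96]

Iteration 1:
  c_1 = (1.820000 + 2.960000)/2 = 2.390000
  f(c_1) = f(2.390000) = -1.287900
  f(a) × f(c) ≥ 0, new interval: [2.390000, 2.960000]
Iteration 2:
  c_2 = (2.390000 + 2.960000)/2 = 2.675000
  f(c_2) = f(2.675000) = 0.155625
  f(a) × f(c) < 0, new interval: [2.390000, 2.675000]
Iteration 3:
  c_3 = (2.390000 + 2.675000)/2 = 2.532500
  f(c_3) = f(2.532500) = -0.586444
  f(a) × f(c) ≥ 0, new interval: [2.532500, 2.675000]
Iteration 4:
  c_4 = (2.532500 + 2.675000)/2 = 2.603750
  f(c_4) = f(2.603750) = -0.220486
  f(a) × f(c) ≥ 0, new interval: [2.603750, 2.675000]
Iteration 5:
  c_5 = (2.603750 + 2.675000)/2 = 2.639375
  f(c_5) = f(2.639375) = -0.033700
  f(a) × f(c) ≥ 0, new interval: [2.639375, 2.675000]
Iteration 6:
  c_6 = (2.639375 + 2.675000)/2 = 2.657188
  f(c_6) = f(2.657188) = 0.060645
  f(a) × f(c) < 0, new interval: [2.639375, 2.657188]

After 6 iteration(s), the approximation is c_6 = 2.657188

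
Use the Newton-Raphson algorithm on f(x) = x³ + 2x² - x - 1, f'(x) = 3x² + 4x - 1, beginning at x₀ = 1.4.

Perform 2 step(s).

f(x) = x³ + 2x² - x - 1
f'(x) = 3x² + 4x - 1
x₀ = 1.4

Newton-Raphson formula: x_{n+1} = x_n - f(x_n)/f'(x_n)

Iteration 1:
  f(1.400000) = 4.264000
  f'(1.400000) = 10.480000
  x_1 = 1.400000 - 4.264000/10.480000 = 0.993130
Iteration 2:
  f(0.993130) = 0.959014
  f'(0.993130) = 5.931439
  x_2 = 0.993130 - 0.959014/5.931439 = 0.831447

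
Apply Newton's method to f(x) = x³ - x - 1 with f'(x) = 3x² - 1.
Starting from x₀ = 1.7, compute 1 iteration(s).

f(x) = x³ - x - 1
f'(x) = 3x² - 1
x₀ = 1.7

Newton-Raphson formula: x_{n+1} = x_n - f(x_n)/f'(x_n)

Iteration 1:
  f(1.700000) = 2.213000
  f'(1.700000) = 7.670000
  x_1 = 1.700000 - 2.213000/7.670000 = 1.411473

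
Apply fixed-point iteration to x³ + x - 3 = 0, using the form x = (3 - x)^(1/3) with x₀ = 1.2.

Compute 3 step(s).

Equation: x³ + x - 3 = 0
Fixed-point form: x = (3 - x)^(1/3)
x₀ = 1.2

x_1 = g(1.200000) = 1.216440
x_2 = g(1.216440) = 1.212726
x_3 = g(1.212726) = 1.213567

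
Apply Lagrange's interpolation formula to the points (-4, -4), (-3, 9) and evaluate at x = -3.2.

Lagrange interpolation formula:
P(x) = Σ yᵢ × Lᵢ(x)
where Lᵢ(x) = Π_{j≠i} (x - xⱼ)/(xᵢ - xⱼ)

L_0(-3.2) = (-3.2 - (-3))/(-4 - (-3)) = 0.200000
L_1(-3.2) = (-3.2 - (-4))/(-3 - (-4)) = 0.800000

P(-3.2) = (-4)×L_0(-3.2) + 9×L_1(-3.2)
P(-3.2) = 6.400000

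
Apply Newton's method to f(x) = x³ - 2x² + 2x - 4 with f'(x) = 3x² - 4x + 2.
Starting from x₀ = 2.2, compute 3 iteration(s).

f(x) = x³ - 2x² + 2x - 4
f'(x) = 3x² - 4x + 2
x₀ = 2.2

Newton-Raphson formula: x_{n+1} = x_n - f(x_n)/f'(x_n)

Iteration 1:
  f(2.200000) = 1.368000
  f'(2.200000) = 7.720000
  x_1 = 2.200000 - 1.368000/7.720000 = 2.022798
Iteration 2:
  f(2.022798) = 0.138878
  f'(2.022798) = 6.183943
  x_2 = 2.022798 - 0.138878/6.183943 = 2.000340
Iteration 3:
  f(2.000340) = 0.002041
  f'(2.000340) = 6.002721
  x_3 = 2.000340 - 0.002041/6.002721 = 2.000000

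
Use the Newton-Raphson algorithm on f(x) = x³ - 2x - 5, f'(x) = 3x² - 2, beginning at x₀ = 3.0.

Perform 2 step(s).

f(x) = x³ - 2x - 5
f'(x) = 3x² - 2
x₀ = 3.0

Newton-Raphson formula: x_{n+1} = x_n - f(x_n)/f'(x_n)

Iteration 1:
  f(3.000000) = 16.000000
  f'(3.000000) = 25.000000
  x_1 = 3.000000 - 16.000000/25.000000 = 2.360000
Iteration 2:
  f(2.360000) = 3.424256
  f'(2.360000) = 14.708800
  x_2 = 2.360000 - 3.424256/14.708800 = 2.127197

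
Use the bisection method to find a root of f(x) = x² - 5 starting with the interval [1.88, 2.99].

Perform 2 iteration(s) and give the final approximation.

f(x) = x² - 5
Initial interval: [1.88, 2.99]

Iteration 1:
  c_1 = (1.880000 + 2.990000)/2 = 2.435000
  f(c_1) = f(2.435000) = 0.929225
  f(a) × f(c) < 0, new interval: [1.880000, 2.435000]
Iteration 2:
  c_2 = (1.880000 + 2.435000)/2 = 2.157500
  f(c_2) = f(2.157500) = -0.345194
  f(a) × f(c) ≥ 0, new interval: [2.157500, 2.435000]

After 2 iteration(s), the approximation is c_2 = 2.157500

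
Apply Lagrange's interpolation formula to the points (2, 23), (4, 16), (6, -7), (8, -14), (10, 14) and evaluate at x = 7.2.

Lagrange interpolation formula:
P(x) = Σ yᵢ × Lᵢ(x)
where Lᵢ(x) = Π_{j≠i} (x - xⱼ)/(xᵢ - xⱼ)

L_0(7.2) = (7.2 - 4)/(2 - 4) × (7.2 - 6)/(2 - 6) × (7.2 - 8)/(2 - 8) × (7.2 - 10)/(2 - 10) = 0.022400
L_1(7.2) = (7.2 - 2)/(4 - 2) × (7.2 - 6)/(4 - 6) × (7.2 - 8)/(4 - 8) × (7.2 - 10)/(4 - 10) = -0.145600
L_2(7.2) = (7.2 - 2)/(6 - 2) × (7.2 - 4)/(6 - 4) × (7.2 - 8)/(6 - 8) × (7.2 - 10)/(6 - 10) = 0.582400
L_3(7.2) = (7.2 - 2)/(8 - 2) × (7.2 - 4)/(8 - 4) × (7.2 - 6)/(8 - 6) × (7.2 - 10)/(8 - 10) = 0.582400
L_4(7.2) = (7.2 - 2)/(10 - 2) × (7.2 - 4)/(10 - 4) × (7.2 - 6)/(10 - 6) × (7.2 - 8)/(10 - 8) = -0.041600

P(7.2) = 23×L_0(7.2) + 16×L_1(7.2) + (-7)×L_2(7.2) + (-14)×L_3(7.2) + 14×L_4(7.2)
P(7.2) = -14.627200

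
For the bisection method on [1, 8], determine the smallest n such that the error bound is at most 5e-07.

We need (b-a)/2^n ≤ 5e-07
(8 - 1)/2^n ≤ 5e-07
7/2^n ≤ 5e-07
2^n ≥ 14000000
n ≥ log₂(14000000) = 23.74
n ≥ 24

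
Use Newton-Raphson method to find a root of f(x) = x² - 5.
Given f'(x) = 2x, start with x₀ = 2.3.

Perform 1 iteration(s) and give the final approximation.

f(x) = x² - 5
f'(x) = 2x
x₀ = 2.3

Newton-Raphson formula: x_{n+1} = x_n - f(x_n)/f'(x_n)

Iteration 1:
  f(2.300000) = 0.290000
  f'(2.300000) = 4.600000
  x_1 = 2.300000 - 0.290000/4.600000 = 2.236957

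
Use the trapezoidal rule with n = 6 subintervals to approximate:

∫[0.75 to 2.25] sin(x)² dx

f(x) = sin(x)²
a = 0.75, b = 2.25, n = 6
h = (b - a)/n = 0.250000

Trapezoidal rule: (h/2)[f(x₀) + 2f(x₁) + 2f(x₂) + ... + f(xₙ)]

x_0 = 0.7500, f(x_0) = 0.464631, coefficient = 1
x_1 = 1.0000, f(x_1) = 0.708073, coefficient = 2
x_2 = 1.2500, f(x_2) = 0.900572, coefficient = 2
x_3 = 1.5000, f(x_3) = 0.994996, coefficient = 2
x_4 = 1.7500, f(x_4) = 0.968228, coefficient = 2
x_5 = 2.0000, f(x_5) = 0.826822, coefficient = 2
x_6 = 2.2500, f(x_6) = 0.605398, coefficient = 1

I ≈ (0.250000/2) × 9.867413 = 1.233427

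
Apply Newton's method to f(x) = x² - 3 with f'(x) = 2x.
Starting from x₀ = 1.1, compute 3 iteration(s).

f(x) = x² - 3
f'(x) = 2x
x₀ = 1.1

Newton-Raphson formula: x_{n+1} = x_n - f(x_n)/f'(x_n)

Iteration 1:
  f(1.100000) = -1.790000
  f'(1.100000) = 2.200000
  x_1 = 1.100000 - (-1.790000)/2.200000 = 1.913636
Iteration 2:
  f(1.913636) = 0.662004
  f'(1.913636) = 3.827273
  x_2 = 1.913636 - 0.662004/3.827273 = 1.740666
Iteration 3:
  f(1.740666) = 0.029919
  f'(1.740666) = 3.481332
  x_3 = 1.740666 - 0.029919/3.481332 = 1.732072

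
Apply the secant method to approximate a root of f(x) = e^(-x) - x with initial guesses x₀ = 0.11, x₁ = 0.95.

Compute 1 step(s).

f(x) = e^(-x) - x
x₀ = 0.11, x₁ = 0.95

Secant formula: x_{n+1} = x_n - f(x_n)(x_n - x_{n-1})/(f(x_n) - f(x_{n-1}))

Iteration 1:
  f(0.110000) = 0.785834
  f(0.950000) = -0.563259
  x_2 = 0.950000 - (-0.563259)×(0.950000 - 0.110000)/(-0.563259 - 0.785834)
       = 0.599292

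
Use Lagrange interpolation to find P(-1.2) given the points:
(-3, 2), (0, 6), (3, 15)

Lagrange interpolation formula:
P(x) = Σ yᵢ × Lᵢ(x)
where Lᵢ(x) = Π_{j≠i} (x - xⱼ)/(xᵢ - xⱼ)

L_0(-1.2) = (-1.2 - 0)/(-3 - 0) × (-1.2 - 3)/(-3 - 3) = 0.280000
L_1(-1.2) = (-1.2 - (-3))/(0 - (-3)) × (-1.2 - 3)/(0 - 3) = 0.840000
L_2(-1.2) = (-1.2 - (-3))/(3 - (-3)) × (-1.2 - 0)/(3 - 0) = -0.120000

P(-1.2) = 2×L_0(-1.2) + 6×L_1(-1.2) + 15×L_2(-1.2)
P(-1.2) = 3.800000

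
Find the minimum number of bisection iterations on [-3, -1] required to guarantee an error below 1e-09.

We need (b-a)/2^n ≤ 1e-09
(-1 - (-3))/2^n ≤ 1e-09
2/2^n ≤ 1e-09
2^n ≥ 2000000000
n ≥ log₂(2000000000) = 30.90
n ≥ 31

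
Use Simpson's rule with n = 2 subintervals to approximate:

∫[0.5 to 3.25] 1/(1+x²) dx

f(x) = 1/(1+x²)
a = 0.5, b = 3.25, n = 2
h = (b - a)/n = 1.375000

Simpson's rule: (h/3)[f(x₀) + 4f(x₁) + 2f(x₂) + ... + f(xₙ)]

x_0 = 0.5000, f(x_0) = 0.800000, coefficient = 1
x_1 = 1.8750, f(x_1) = 0.221453, coefficient = 4
x_2 = 3.2500, f(x_2) = 0.086486, coefficient = 1

I ≈ (1.375000/3) × 1.772300 = 0.812304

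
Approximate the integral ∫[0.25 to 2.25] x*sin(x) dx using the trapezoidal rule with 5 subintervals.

f(x) = x*sin(x)
a = 0.25, b = 2.25, n = 5
h = (b - a)/n = 0.400000

Trapezoidal rule: (h/2)[f(x₀) + 2f(x₁) + 2f(x₂) + ... + f(xₙ)]

x_0 = 0.2500, f(x_0) = 0.061851, coefficient = 1
x_1 = 0.6500, f(x_1) = 0.393371, coefficient = 2
x_2 = 1.0500, f(x_2) = 0.910794, coefficient = 2
x_3 = 1.4500, f(x_3) = 1.439434, coefficient = 2
x_4 = 1.8500, f(x_4) = 1.778359, coefficient = 2
x_5 = 2.2500, f(x_5) = 1.750665, coefficient = 1

I ≈ (0.400000/2) × 10.856433 = 2.171287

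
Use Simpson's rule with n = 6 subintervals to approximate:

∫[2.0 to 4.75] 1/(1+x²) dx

f(x) = 1/(1+x²)
a = 2.0, b = 4.75, n = 6
h = (b - a)/n = 0.458333

Simpson's rule: (h/3)[f(x₀) + 4f(x₁) + 2f(x₂) + ... + f(xₙ)]

x_0 = 2.0000, f(x_0) = 0.200000, coefficient = 1
x_1 = 2.4583, f(x_1) = 0.141977, coefficient = 4
x_2 = 2.9167, f(x_2) = 0.105186, coefficient = 2
x_3 = 3.3750, f(x_3) = 0.080706, coefficient = 4
x_4 = 3.8333, f(x_4) = 0.063717, coefficient = 2
x_5 = 4.2917, f(x_5) = 0.051498, coefficient = 4
x_6 = 4.7500, f(x_6) = 0.042440, coefficient = 1

I ≈ (0.458333/3) × 1.676969 = 0.256204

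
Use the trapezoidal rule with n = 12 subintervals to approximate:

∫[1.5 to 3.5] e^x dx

f(x) = e^x
a = 1.5, b = 3.5, n = 12
h = (b - a)/n = 0.166667

Trapezoidal rule: (h/2)[f(x₀) + 2f(x₁) + 2f(x₂) + ... + f(xₙ)]

x_0 = 1.5000, f(x_0) = 4.481689, coefficient = 1
x_1 = 1.6667, f(x_1) = 5.294490, coefficient = 2
x_2 = 1.8333, f(x_2) = 6.254701, coefficient = 2
x_3 = 2.0000, f(x_3) = 7.389056, coefficient = 2
x_4 = 2.1667, f(x_4) = 8.729138, coefficient = 2
x_5 = 2.3333, f(x_5) = 10.312259, coefficient = 2
x_6 = 2.5000, f(x_6) = 12.182494, coefficient = 2
x_7 = 2.6667, f(x_7) = 14.391916, coefficient = 2
x_8 = 2.8333, f(x_8) = 17.002040, coefficient = 2
x_9 = 3.0000, f(x_9) = 20.085537, coefficient = 2
x_10 = 3.1667, f(x_10) = 23.728258, coefficient = 2
x_11 = 3.3333, f(x_11) = 28.031625, coefficient = 2
x_12 = 3.5000, f(x_12) = 33.115452, coefficient = 1

I ≈ (0.166667/2) × 344.400169 = 28.700014
Exact value: 28.633763
Error: 0.066251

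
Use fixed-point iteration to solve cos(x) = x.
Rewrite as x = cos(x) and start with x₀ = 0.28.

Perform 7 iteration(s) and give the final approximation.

Equation: cos(x) = x
Fixed-point form: x = cos(x)
x₀ = 0.28

x_1 = g(0.280000) = 0.961055
x_2 = g(0.961055) = 0.572655
x_3 = g(0.572655) = 0.840465
x_4 = g(0.840465) = 0.667116
x_5 = g(0.667116) = 0.785609
x_6 = g(0.785609) = 0.706958
x_7 = g(0.706958) = 0.760342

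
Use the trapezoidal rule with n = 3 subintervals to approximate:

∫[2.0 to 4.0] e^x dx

f(x) = e^x
a = 2.0, b = 4.0, n = 3
h = (b - a)/n = 0.666667

Trapezoidal rule: (h/2)[f(x₀) + 2f(x₁) + 2f(x₂) + ... + f(xₙ)]

x_0 = 2.0000, f(x_0) = 7.389056, coefficient = 1
x_1 = 2.6667, f(x_1) = 14.391916, coefficient = 2
x_2 = 3.3333, f(x_2) = 28.031625, coefficient = 2
x_3 = 4.0000, f(x_3) = 54.598150, coefficient = 1

I ≈ (0.666667/2) × 146.834288 = 48.944763
Exact value: 47.209094
Error: 1.735669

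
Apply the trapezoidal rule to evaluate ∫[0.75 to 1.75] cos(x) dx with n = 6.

f(x) = cos(x)
a = 0.75, b = 1.75, n = 6
h = (b - a)/n = 0.166667

Trapezoidal rule: (h/2)[f(x₀) + 2f(x₁) + 2f(x₂) + ... + f(xₙ)]

x_0 = 0.7500, f(x_0) = 0.731689, coefficient = 1
x_1 = 0.9167, f(x_1) = 0.608469, coefficient = 2
x_2 = 1.0833, f(x_2) = 0.468386, coefficient = 2
x_3 = 1.2500, f(x_3) = 0.315322, coefficient = 2
x_4 = 1.4167, f(x_4) = 0.153520, coefficient = 2
x_5 = 1.5833, f(x_5) = -0.012537, coefficient = 2
x_6 = 1.7500, f(x_6) = -0.178246, coefficient = 1

I ≈ (0.166667/2) × 3.619764 = 0.301647
Exact value: 0.302347
Error: 0.000700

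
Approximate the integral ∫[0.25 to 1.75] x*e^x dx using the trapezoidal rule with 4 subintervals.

f(x) = x*e^x
a = 0.25, b = 1.75, n = 4
h = (b - a)/n = 0.375000

Trapezoidal rule: (h/2)[f(x₀) + 2f(x₁) + 2f(x₂) + ... + f(xₙ)]

x_0 = 0.2500, f(x_0) = 0.321006, coefficient = 1
x_1 = 0.6250, f(x_1) = 1.167654, coefficient = 2
x_2 = 1.0000, f(x_2) = 2.718282, coefficient = 2
x_3 = 1.3750, f(x_3) = 5.438230, coefficient = 2
x_4 = 1.7500, f(x_4) = 10.070555, coefficient = 1

I ≈ (0.375000/2) × 29.039893 = 5.444980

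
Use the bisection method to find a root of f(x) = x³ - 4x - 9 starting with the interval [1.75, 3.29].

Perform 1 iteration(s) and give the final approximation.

f(x) = x³ - 4x - 9
Initial interval: [1.75, 3.29]

Iteration 1:
  c_1 = (1.750000 + 3.290000)/2 = 2.520000
  f(c_1) = f(2.520000) = -3.076992
  f(a) × f(c) ≥ 0, new interval: [2.520000, 3.290000]

After 1 iteration(s), the approximation is c_1 = 2.520000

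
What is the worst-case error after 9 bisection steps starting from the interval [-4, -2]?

Bisection error bound: |error| ≤ (b-a)/2^n
|error| ≤ (-2 - (-4))/2^9 = 2/2^9
|error| ≤ 0.0039062500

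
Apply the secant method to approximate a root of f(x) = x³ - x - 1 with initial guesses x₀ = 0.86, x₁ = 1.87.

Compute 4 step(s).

f(x) = x³ - x - 1
x₀ = 0.86, x₁ = 1.87

Secant formula: x_{n+1} = x_n - f(x_n)(x_n - x_{n-1})/(f(x_n) - f(x_{n-1}))

Iteration 1:
  f(0.860000) = -1.223944
  f(1.870000) = 3.669203
  x_2 = 1.870000 - 3.669203×(1.870000 - 0.860000)/(3.669203 - (-1.223944))
       = 1.112636
Iteration 2:
  f(1.870000) = 3.669203
  f(1.112636) = -0.735239
  x_3 = 1.112636 - (-0.735239)×(1.112636 - 1.870000)/(-0.735239 - 3.669203)
       = 1.239063
Iteration 3:
  f(1.112636) = -0.735239
  f(1.239063) = -0.336756
  x_4 = 1.239063 - (-0.336756)×(1.239063 - 1.112636)/(-0.336756 - (-0.735239))
       = 1.345907
Iteration 4:
  f(1.239063) = -0.336756
  f(1.345907) = 0.092157
  x_5 = 1.345907 - 0.092157×(1.345907 - 1.239063)/(0.092157 - (-0.336756))
       = 1.322950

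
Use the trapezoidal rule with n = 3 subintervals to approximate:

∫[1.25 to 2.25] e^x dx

f(x) = e^x
a = 1.25, b = 2.25, n = 3
h = (b - a)/n = 0.333333

Trapezoidal rule: (h/2)[f(x₀) + 2f(x₁) + 2f(x₂) + ... + f(xₙ)]

x_0 = 1.2500, f(x_0) = 3.490343, coefficient = 1
x_1 = 1.5833, f(x_1) = 4.871166, coefficient = 2
x_2 = 1.9167, f(x_2) = 6.798260, coefficient = 2
x_3 = 2.2500, f(x_3) = 9.487736, coefficient = 1

I ≈ (0.333333/2) × 36.316930 = 6.052822
Exact value: 5.997393
Error: 0.055429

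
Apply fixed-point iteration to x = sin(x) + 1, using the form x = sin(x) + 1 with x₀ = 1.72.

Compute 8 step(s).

Equation: x = sin(x) + 1
Fixed-point form: x = sin(x) + 1
x₀ = 1.72

x_1 = g(1.720000) = 1.988890
x_2 = g(1.988890) = 1.913865
x_3 = g(1.913865) = 1.941727
x_4 = g(1.941727) = 1.931990
x_5 = g(1.931990) = 1.935476
x_6 = g(1.935476) = 1.934238
x_7 = g(1.934238) = 1.934679
x_8 = g(1.934679) = 1.934522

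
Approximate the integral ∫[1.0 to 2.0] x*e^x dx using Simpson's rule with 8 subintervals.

f(x) = x*e^x
a = 1.0, b = 2.0, n = 8
h = (b - a)/n = 0.125000

Simpson's rule: (h/3)[f(x₀) + 4f(x₁) + 2f(x₂) + ... + f(xₙ)]

x_0 = 1.0000, f(x_0) = 2.718282, coefficient = 1
x_1 = 1.1250, f(x_1) = 3.465244, coefficient = 4
x_2 = 1.2500, f(x_2) = 4.362929, coefficient = 2
x_3 = 1.3750, f(x_3) = 5.438230, coefficient = 4
x_4 = 1.5000, f(x_4) = 6.722534, coefficient = 2
x_5 = 1.6250, f(x_5) = 8.252431, coefficient = 4
x_6 = 1.7500, f(x_6) = 10.070555, coefficient = 2
x_7 = 1.8750, f(x_7) = 12.226536, coefficient = 4
x_8 = 2.0000, f(x_8) = 14.778112, coefficient = 1

I ≈ (0.125000/3) × 177.338193 = 7.389091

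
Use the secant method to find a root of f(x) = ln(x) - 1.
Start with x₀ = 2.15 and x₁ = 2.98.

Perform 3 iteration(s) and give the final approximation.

f(x) = ln(x) - 1
x₀ = 2.15, x₁ = 2.98

Secant formula: x_{n+1} = x_n - f(x_n)(x_n - x_{n-1})/(f(x_n) - f(x_{n-1}))

Iteration 1:
  f(2.150000) = -0.234532
  f(2.980000) = 0.091923
  x_2 = 2.980000 - 0.091923×(2.980000 - 2.150000)/(0.091923 - (-0.234532))
       = 2.746289
Iteration 2:
  f(2.980000) = 0.091923
  f(2.746289) = 0.010250
  x_3 = 2.746289 - 0.010250×(2.746289 - 2.980000)/(0.010250 - 0.091923)
       = 2.716957
Iteration 3:
  f(2.746289) = 0.010250
  f(2.716957) = -0.000488
  x_4 = 2.716957 - (-0.000488)×(2.716957 - 2.746289)/(-0.000488 - 0.010250)
       = 2.718289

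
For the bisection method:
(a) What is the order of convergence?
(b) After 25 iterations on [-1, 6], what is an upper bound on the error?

(a) Bisection has linear (order 1) convergence; the error is halved each step.

(b) Error bound = (b-a)/2^n = (6 - (-1))/2^{25}
    = 7/2^{25}

(a) 1 (linear); (b) error ≤ 2.09e-07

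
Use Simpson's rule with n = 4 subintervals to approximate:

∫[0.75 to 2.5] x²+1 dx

f(x) = x²+1
a = 0.75, b = 2.5, n = 4
h = (b - a)/n = 0.437500

Simpson's rule: (h/3)[f(x₀) + 4f(x₁) + 2f(x₂) + ... + f(xₙ)]

x_0 = 0.7500, f(x_0) = 1.562500, coefficient = 1
x_1 = 1.1875, f(x_1) = 2.410156, coefficient = 4
x_2 = 1.6250, f(x_2) = 3.640625, coefficient = 2
x_3 = 2.0625, f(x_3) = 5.253906, coefficient = 4
x_4 = 2.5000, f(x_4) = 7.250000, coefficient = 1

I ≈ (0.437500/3) × 46.750000 = 6.817708
Exact value: 6.817708
Error: 0.000000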